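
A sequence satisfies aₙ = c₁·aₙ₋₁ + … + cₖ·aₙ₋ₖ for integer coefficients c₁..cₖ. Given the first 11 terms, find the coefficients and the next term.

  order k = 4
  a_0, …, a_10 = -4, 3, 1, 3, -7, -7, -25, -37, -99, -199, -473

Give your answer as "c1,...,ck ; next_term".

2,1,-2,2 ; -1021

  a_4 = 2·3 + 1·1 + -2·3 + 2·-4 = -7
  a_5 = 2·-7 + 1·3 + -2·1 + 2·3 = -7
  a_6 = 2·-7 + 1·-7 + -2·3 + 2·1 = -25
  a_7 = 2·-25 + 1·-7 + -2·-7 + 2·3 = -37
  a_8 = 2·-37 + 1·-25 + -2·-7 + 2·-7 = -99
  a_9 = 2·-99 + 1·-37 + -2·-25 + 2·-7 = -199
  a_10 = 2·-199 + 1·-99 + -2·-37 + 2·-25 = -473
  a_11 = 2·-473 + 1·-199 + -2·-99 + 2·-37 = -1021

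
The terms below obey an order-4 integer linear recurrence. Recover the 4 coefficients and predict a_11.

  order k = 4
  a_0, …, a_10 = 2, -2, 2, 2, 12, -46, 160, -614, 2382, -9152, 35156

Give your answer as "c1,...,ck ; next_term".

-3,2,-4,3 ; -135142

  a_4 = -3·2 + 2·2 + -4·-2 + 3·2 = 12
  a_5 = -3·12 + 2·2 + -4·2 + 3·-2 = -46
  a_6 = -3·-46 + 2·12 + -4·2 + 3·2 = 160
  a_7 = -3·160 + 2·-46 + -4·12 + 3·2 = -614
  a_8 = -3·-614 + 2·160 + -4·-46 + 3·12 = 2382
  a_9 = -3·2382 + 2·-614 + -4·160 + 3·-46 = -9152
  a_10 = -3·-9152 + 2·2382 + -4·-614 + 3·160 = 35156
  a_11 = -3·35156 + 2·-9152 + -4·2382 + 3·-614 = -135142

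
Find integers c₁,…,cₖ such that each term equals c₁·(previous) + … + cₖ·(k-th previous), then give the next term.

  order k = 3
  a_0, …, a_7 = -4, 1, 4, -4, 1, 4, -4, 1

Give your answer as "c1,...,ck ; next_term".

  a_3 = 0·4 + 0·1 + 1·-4 = -4
  a_4 = 0·-4 + 0·4 + 1·1 = 1
  a_5 = 0·1 + 0·-4 + 1·4 = 4
  a_6 = 0·4 + 0·1 + 1·-4 = -4
  a_7 = 0·-4 + 0·4 + 1·1 = 1
  a_8 = 0·1 + 0·-4 + 1·4 = 4

0,0,1 ; 4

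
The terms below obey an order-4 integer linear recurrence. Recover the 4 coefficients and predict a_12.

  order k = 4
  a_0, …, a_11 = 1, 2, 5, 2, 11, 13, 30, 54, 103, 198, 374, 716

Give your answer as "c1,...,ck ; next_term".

  a_4 = 1·2 + 2·5 + 0·2 + -1·1 = 11
  a_5 = 1·11 + 2·2 + 0·5 + -1·2 = 13
  a_6 = 1·13 + 2·11 + 0·2 + -1·5 = 30
  a_7 = 1·30 + 2·13 + 0·11 + -1·2 = 54
  a_8 = 1·54 + 2·30 + 0·13 + -1·11 = 103
  a_9 = 1·103 + 2·54 + 0·30 + -1·13 = 198
  a_10 = 1·198 + 2·103 + 0·54 + -1·30 = 374
  a_11 = 1·374 + 2·198 + 0·103 + -1·54 = 716
  a_12 = 1·716 + 2·374 + 0·198 + -1·103 = 1361

1,2,0,-1 ; 1361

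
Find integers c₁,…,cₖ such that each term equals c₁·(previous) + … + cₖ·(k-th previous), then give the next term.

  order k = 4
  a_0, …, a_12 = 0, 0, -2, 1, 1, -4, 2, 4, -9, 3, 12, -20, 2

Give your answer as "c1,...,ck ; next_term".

  a_4 = -1·1 + -1·-2 + 1·0 + 1·0 = 1
  a_5 = -1·1 + -1·1 + 1·-2 + 1·0 = -4
  a_6 = -1·-4 + -1·1 + 1·1 + 1·-2 = 2
  a_7 = -1·2 + -1·-4 + 1·1 + 1·1 = 4
  a_8 = -1·4 + -1·2 + 1·-4 + 1·1 = -9
  a_9 = -1·-9 + -1·4 + 1·2 + 1·-4 = 3
  a_10 = -1·3 + -1·-9 + 1·4 + 1·2 = 12
  a_11 = -1·12 + -1·3 + 1·-9 + 1·4 = -20
  a_12 = -1·-20 + -1·12 + 1·3 + 1·-9 = 2
  a_13 = -1·2 + -1·-20 + 1·12 + 1·3 = 33

-1,-1,1,1 ; 33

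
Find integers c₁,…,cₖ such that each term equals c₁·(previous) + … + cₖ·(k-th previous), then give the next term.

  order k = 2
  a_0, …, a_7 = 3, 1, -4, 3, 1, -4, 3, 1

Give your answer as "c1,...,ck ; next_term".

  a_2 = -1·1 + -1·3 = -4
  a_3 = -1·-4 + -1·1 = 3
  a_4 = -1·3 + -1·-4 = 1
  a_5 = -1·1 + -1·3 = -4
  a_6 = -1·-4 + -1·1 = 3
  a_7 = -1·3 + -1·-4 = 1
  a_8 = -1·1 + -1·3 = -4

-1,-1 ; -4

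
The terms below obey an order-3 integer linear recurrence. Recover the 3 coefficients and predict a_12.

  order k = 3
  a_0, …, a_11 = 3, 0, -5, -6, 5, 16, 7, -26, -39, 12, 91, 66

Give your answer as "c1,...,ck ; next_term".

0,-1,-2 ; -115

  a_3 = 0·-5 + -1·0 + -2·3 = -6
  a_4 = 0·-6 + -1·-5 + -2·0 = 5
  a_5 = 0·5 + -1·-6 + -2·-5 = 16
  a_6 = 0·16 + -1·5 + -2·-6 = 7
  a_7 = 0·7 + -1·16 + -2·5 = -26
  a_8 = 0·-26 + -1·7 + -2·16 = -39
  a_9 = 0·-39 + -1·-26 + -2·7 = 12
  a_10 = 0·12 + -1·-39 + -2·-26 = 91
  a_11 = 0·91 + -1·12 + -2·-39 = 66
  a_12 = 0·66 + -1·91 + -2·12 = -115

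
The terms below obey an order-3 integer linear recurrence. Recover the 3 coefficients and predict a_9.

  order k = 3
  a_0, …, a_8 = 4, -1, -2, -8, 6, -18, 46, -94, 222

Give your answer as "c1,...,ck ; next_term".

-1,2,-2 ; -502

  a_3 = -1·-2 + 2·-1 + -2·4 = -8
  a_4 = -1·-8 + 2·-2 + -2·-1 = 6
  a_5 = -1·6 + 2·-8 + -2·-2 = -18
  a_6 = -1·-18 + 2·6 + -2·-8 = 46
  a_7 = -1·46 + 2·-18 + -2·6 = -94
  a_8 = -1·-94 + 2·46 + -2·-18 = 222
  a_9 = -1·222 + 2·-94 + -2·46 = -502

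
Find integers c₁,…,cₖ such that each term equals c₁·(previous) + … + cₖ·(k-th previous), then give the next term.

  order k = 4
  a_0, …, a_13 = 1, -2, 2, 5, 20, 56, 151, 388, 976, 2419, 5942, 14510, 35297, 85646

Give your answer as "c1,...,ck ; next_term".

  a_4 = 3·5 + 0·2 + -3·-2 + -1·1 = 20
  a_5 = 3·20 + 0·5 + -3·2 + -1·-2 = 56
  a_6 = 3·56 + 0·20 + -3·5 + -1·2 = 151
  a_7 = 3·151 + 0·56 + -3·20 + -1·5 = 388
  a_8 = 3·388 + 0·151 + -3·56 + -1·20 = 976
  a_9 = 3·976 + 0·388 + -3·151 + -1·56 = 2419
  a_10 = 3·2419 + 0·976 + -3·388 + -1·151 = 5942
  a_11 = 3·5942 + 0·2419 + -3·976 + -1·388 = 14510
  a_12 = 3·14510 + 0·5942 + -3·2419 + -1·976 = 35297
  a_13 = 3·35297 + 0·14510 + -3·5942 + -1·2419 = 85646
  a_14 = 3·85646 + 0·35297 + -3·14510 + -1·5942 = 207466

3,0,-3,-1 ; 207466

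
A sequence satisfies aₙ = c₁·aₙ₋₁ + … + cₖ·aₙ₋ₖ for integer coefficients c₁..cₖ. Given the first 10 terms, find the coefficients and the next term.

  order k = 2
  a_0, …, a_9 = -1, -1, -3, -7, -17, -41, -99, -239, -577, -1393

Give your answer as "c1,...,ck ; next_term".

  a_2 = 2·-1 + 1·-1 = -3
  a_3 = 2·-3 + 1·-1 = -7
  a_4 = 2·-7 + 1·-3 = -17
  a_5 = 2·-17 + 1·-7 = -41
  a_6 = 2·-41 + 1·-17 = -99
  a_7 = 2·-99 + 1·-41 = -239
  a_8 = 2·-239 + 1·-99 = -577
  a_9 = 2·-577 + 1·-239 = -1393
  a_10 = 2·-1393 + 1·-577 = -3363

2,1 ; -3363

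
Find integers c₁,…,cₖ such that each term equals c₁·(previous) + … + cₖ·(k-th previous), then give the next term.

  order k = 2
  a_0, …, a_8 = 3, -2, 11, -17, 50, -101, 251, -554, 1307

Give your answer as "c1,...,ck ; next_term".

  a_2 = -1·-2 + 3·3 = 11
  a_3 = -1·11 + 3·-2 = -17
  a_4 = -1·-17 + 3·11 = 50
  a_5 = -1·50 + 3·-17 = -101
  a_6 = -1·-101 + 3·50 = 251
  a_7 = -1·251 + 3·-101 = -554
  a_8 = -1·-554 + 3·251 = 1307
  a_9 = -1·1307 + 3·-554 = -2969

-1,3 ; -2969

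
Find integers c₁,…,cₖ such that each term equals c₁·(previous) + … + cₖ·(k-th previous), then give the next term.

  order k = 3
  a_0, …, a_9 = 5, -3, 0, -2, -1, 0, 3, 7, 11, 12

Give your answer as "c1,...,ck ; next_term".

  a_3 = 2·0 + -1·-3 + -1·5 = -2
  a_4 = 2·-2 + -1·0 + -1·-3 = -1
  a_5 = 2·-1 + -1·-2 + -1·0 = 0
  a_6 = 2·0 + -1·-1 + -1·-2 = 3
  a_7 = 2·3 + -1·0 + -1·-1 = 7
  a_8 = 2·7 + -1·3 + -1·0 = 11
  a_9 = 2·11 + -1·7 + -1·3 = 12
  a_10 = 2·12 + -1·11 + -1·7 = 6

2,-1,-1 ; 6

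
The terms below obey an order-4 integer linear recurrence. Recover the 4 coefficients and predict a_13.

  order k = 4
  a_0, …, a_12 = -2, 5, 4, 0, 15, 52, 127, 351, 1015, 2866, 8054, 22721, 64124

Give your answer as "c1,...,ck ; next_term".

  a_4 = 2·0 + 1·4 + 3·5 + 2·-2 = 15
  a_5 = 2·15 + 1·0 + 3·4 + 2·5 = 52
  a_6 = 2·52 + 1·15 + 3·0 + 2·4 = 127
  a_7 = 2·127 + 1·52 + 3·15 + 2·0 = 351
  a_8 = 2·351 + 1·127 + 3·52 + 2·15 = 1015
  a_9 = 2·1015 + 1·351 + 3·127 + 2·52 = 2866
  a_10 = 2·2866 + 1·1015 + 3·351 + 2·127 = 8054
  a_11 = 2·8054 + 1·2866 + 3·1015 + 2·351 = 22721
  a_12 = 2·22721 + 1·8054 + 3·2866 + 2·1015 = 64124
  a_13 = 2·64124 + 1·22721 + 3·8054 + 2·2866 = 180863

2,1,3,2 ; 180863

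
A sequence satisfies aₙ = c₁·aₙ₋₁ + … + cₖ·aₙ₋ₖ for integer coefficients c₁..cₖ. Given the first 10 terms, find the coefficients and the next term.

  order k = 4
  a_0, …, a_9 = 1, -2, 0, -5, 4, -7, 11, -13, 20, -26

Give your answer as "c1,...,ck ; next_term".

  a_4 = -1·-5 + 1·0 + 0·-2 + -1·1 = 4
  a_5 = -1·4 + 1·-5 + 0·0 + -1·-2 = -7
  a_6 = -1·-7 + 1·4 + 0·-5 + -1·0 = 11
  a_7 = -1·11 + 1·-7 + 0·4 + -1·-5 = -13
  a_8 = -1·-13 + 1·11 + 0·-7 + -1·4 = 20
  a_9 = -1·20 + 1·-13 + 0·11 + -1·-7 = -26
  a_10 = -1·-26 + 1·20 + 0·-13 + -1·11 = 35

-1,1,0,-1 ; 35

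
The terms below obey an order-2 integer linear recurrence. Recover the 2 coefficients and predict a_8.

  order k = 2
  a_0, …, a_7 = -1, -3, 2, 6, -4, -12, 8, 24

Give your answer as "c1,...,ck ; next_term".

0,-2 ; -16

  a_2 = 0·-3 + -2·-1 = 2
  a_3 = 0·2 + -2·-3 = 6
  a_4 = 0·6 + -2·2 = -4
  a_5 = 0·-4 + -2·6 = -12
  a_6 = 0·-12 + -2·-4 = 8
  a_7 = 0·8 + -2·-12 = 24
  a_8 = 0·24 + -2·8 = -16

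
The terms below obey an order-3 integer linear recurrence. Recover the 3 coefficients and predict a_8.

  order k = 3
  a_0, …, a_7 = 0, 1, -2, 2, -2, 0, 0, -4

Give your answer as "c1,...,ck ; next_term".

  a_3 = 0·-2 + 2·1 + 2·0 = 2
  a_4 = 0·2 + 2·-2 + 2·1 = -2
  a_5 = 0·-2 + 2·2 + 2·-2 = 0
  a_6 = 0·0 + 2·-2 + 2·2 = 0
  a_7 = 0·0 + 2·0 + 2·-2 = -4
  a_8 = 0·-4 + 2·0 + 2·0 = 0

0,2,2 ; 0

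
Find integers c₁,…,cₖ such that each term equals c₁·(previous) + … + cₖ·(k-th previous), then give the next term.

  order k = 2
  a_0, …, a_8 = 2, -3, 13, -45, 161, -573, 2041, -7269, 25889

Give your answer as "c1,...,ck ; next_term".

-3,2 ; -92205

  a_2 = -3·-3 + 2·2 = 13
  a_3 = -3·13 + 2·-3 = -45
  a_4 = -3·-45 + 2·13 = 161
  a_5 = -3·161 + 2·-45 = -573
  a_6 = -3·-573 + 2·161 = 2041
  a_7 = -3·2041 + 2·-573 = -7269
  a_8 = -3·-7269 + 2·2041 = 25889
  a_9 = -3·25889 + 2·-7269 = -92205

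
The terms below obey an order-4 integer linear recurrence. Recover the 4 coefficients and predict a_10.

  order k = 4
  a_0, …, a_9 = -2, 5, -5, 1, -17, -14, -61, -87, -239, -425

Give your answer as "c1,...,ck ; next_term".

1,3,-1,-1 ; -994

  a_4 = 1·1 + 3·-5 + -1·5 + -1·-2 = -17
  a_5 = 1·-17 + 3·1 + -1·-5 + -1·5 = -14
  a_6 = 1·-14 + 3·-17 + -1·1 + -1·-5 = -61
  a_7 = 1·-61 + 3·-14 + -1·-17 + -1·1 = -87
  a_8 = 1·-87 + 3·-61 + -1·-14 + -1·-17 = -239
  a_9 = 1·-239 + 3·-87 + -1·-61 + -1·-14 = -425
  a_10 = 1·-425 + 3·-239 + -1·-87 + -1·-61 = -994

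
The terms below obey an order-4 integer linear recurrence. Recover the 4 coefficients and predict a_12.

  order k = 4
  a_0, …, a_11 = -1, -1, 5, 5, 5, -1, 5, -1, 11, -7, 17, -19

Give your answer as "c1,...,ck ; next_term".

0,1,-1,1 ; 35

  a_4 = 0·5 + 1·5 + -1·-1 + 1·-1 = 5
  a_5 = 0·5 + 1·5 + -1·5 + 1·-1 = -1
  a_6 = 0·-1 + 1·5 + -1·5 + 1·5 = 5
  a_7 = 0·5 + 1·-1 + -1·5 + 1·5 = -1
  a_8 = 0·-1 + 1·5 + -1·-1 + 1·5 = 11
  a_9 = 0·11 + 1·-1 + -1·5 + 1·-1 = -7
  a_10 = 0·-7 + 1·11 + -1·-1 + 1·5 = 17
  a_11 = 0·17 + 1·-7 + -1·11 + 1·-1 = -19
  a_12 = 0·-19 + 1·17 + -1·-7 + 1·11 = 35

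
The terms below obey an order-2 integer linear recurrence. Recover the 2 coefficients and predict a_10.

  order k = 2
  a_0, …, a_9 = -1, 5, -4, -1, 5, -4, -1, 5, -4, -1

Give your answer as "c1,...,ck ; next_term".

  a_2 = -1·5 + -1·-1 = -4
  a_3 = -1·-4 + -1·5 = -1
  a_4 = -1·-1 + -1·-4 = 5
  a_5 = -1·5 + -1·-1 = -4
  a_6 = -1·-4 + -1·5 = -1
  a_7 = -1·-1 + -1·-4 = 5
  a_8 = -1·5 + -1·-1 = -4
  a_9 = -1·-4 + -1·5 = -1
  a_10 = -1·-1 + -1·-4 = 5

-1,-1 ; 5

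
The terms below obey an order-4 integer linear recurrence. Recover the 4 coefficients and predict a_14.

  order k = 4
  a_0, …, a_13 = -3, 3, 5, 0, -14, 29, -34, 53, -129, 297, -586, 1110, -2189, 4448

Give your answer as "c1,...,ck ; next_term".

-2,-1,-1,2 ; -8989

  a_4 = -2·0 + -1·5 + -1·3 + 2·-3 = -14
  a_5 = -2·-14 + -1·0 + -1·5 + 2·3 = 29
  a_6 = -2·29 + -1·-14 + -1·0 + 2·5 = -34
  a_7 = -2·-34 + -1·29 + -1·-14 + 2·0 = 53
  a_8 = -2·53 + -1·-34 + -1·29 + 2·-14 = -129
  a_9 = -2·-129 + -1·53 + -1·-34 + 2·29 = 297
  a_10 = -2·297 + -1·-129 + -1·53 + 2·-34 = -586
  a_11 = -2·-586 + -1·297 + -1·-129 + 2·53 = 1110
  a_12 = -2·1110 + -1·-586 + -1·297 + 2·-129 = -2189
  a_13 = -2·-2189 + -1·1110 + -1·-586 + 2·297 = 4448
  a_14 = -2·4448 + -1·-2189 + -1·1110 + 2·-586 = -8989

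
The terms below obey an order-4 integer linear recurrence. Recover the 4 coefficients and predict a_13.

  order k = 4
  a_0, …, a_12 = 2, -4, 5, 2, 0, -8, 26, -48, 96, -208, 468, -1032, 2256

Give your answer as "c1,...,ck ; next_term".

  a_4 = -2·2 + 0·5 + 0·-4 + 2·2 = 0
  a_5 = -2·0 + 0·2 + 0·5 + 2·-4 = -8
  a_6 = -2·-8 + 0·0 + 0·2 + 2·5 = 26
  a_7 = -2·26 + 0·-8 + 0·0 + 2·2 = -48
  a_8 = -2·-48 + 0·26 + 0·-8 + 2·0 = 96
  a_9 = -2·96 + 0·-48 + 0·26 + 2·-8 = -208
  a_10 = -2·-208 + 0·96 + 0·-48 + 2·26 = 468
  a_11 = -2·468 + 0·-208 + 0·96 + 2·-48 = -1032
  a_12 = -2·-1032 + 0·468 + 0·-208 + 2·96 = 2256
  a_13 = -2·2256 + 0·-1032 + 0·468 + 2·-208 = -4928

-2,0,0,2 ; -4928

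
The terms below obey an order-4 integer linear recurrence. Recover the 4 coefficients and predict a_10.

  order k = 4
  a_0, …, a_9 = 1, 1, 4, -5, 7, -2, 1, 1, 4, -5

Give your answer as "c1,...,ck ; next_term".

  a_4 = -1·-5 + 0·4 + 1·1 + 1·1 = 7
  a_5 = -1·7 + 0·-5 + 1·4 + 1·1 = -2
  a_6 = -1·-2 + 0·7 + 1·-5 + 1·4 = 1
  a_7 = -1·1 + 0·-2 + 1·7 + 1·-5 = 1
  a_8 = -1·1 + 0·1 + 1·-2 + 1·7 = 4
  a_9 = -1·4 + 0·1 + 1·1 + 1·-2 = -5
  a_10 = -1·-5 + 0·4 + 1·1 + 1·1 = 7

-1,0,1,1 ; 7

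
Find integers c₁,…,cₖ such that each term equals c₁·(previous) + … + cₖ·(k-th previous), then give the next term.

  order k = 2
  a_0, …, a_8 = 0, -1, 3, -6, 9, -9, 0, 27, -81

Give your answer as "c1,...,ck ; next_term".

-3,-3 ; 162

  a_2 = -3·-1 + -3·0 = 3
  a_3 = -3·3 + -3·-1 = -6
  a_4 = -3·-6 + -3·3 = 9
  a_5 = -3·9 + -3·-6 = -9
  a_6 = -3·-9 + -3·9 = 0
  a_7 = -3·0 + -3·-9 = 27
  a_8 = -3·27 + -3·0 = -81
  a_9 = -3·-81 + -3·27 = 162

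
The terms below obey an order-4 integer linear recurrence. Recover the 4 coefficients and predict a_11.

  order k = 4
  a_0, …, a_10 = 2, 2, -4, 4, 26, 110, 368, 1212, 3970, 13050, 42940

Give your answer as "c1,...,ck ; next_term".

  a_4 = 4·4 + -2·-4 + -2·2 + 3·2 = 26
  a_5 = 4·26 + -2·4 + -2·-4 + 3·2 = 110
  a_6 = 4·110 + -2·26 + -2·4 + 3·-4 = 368
  a_7 = 4·368 + -2·110 + -2·26 + 3·4 = 1212
  a_8 = 4·1212 + -2·368 + -2·110 + 3·26 = 3970
  a_9 = 4·3970 + -2·1212 + -2·368 + 3·110 = 13050
  a_10 = 4·13050 + -2·3970 + -2·1212 + 3·368 = 42940
  a_11 = 4·42940 + -2·13050 + -2·3970 + 3·1212 = 141356

4,-2,-2,3 ; 141356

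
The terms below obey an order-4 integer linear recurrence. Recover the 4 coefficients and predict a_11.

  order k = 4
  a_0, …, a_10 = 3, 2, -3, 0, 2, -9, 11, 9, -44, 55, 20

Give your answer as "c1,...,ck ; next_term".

  a_4 = -1·0 + -2·-3 + 1·2 + -2·3 = 2
  a_5 = -1·2 + -2·0 + 1·-3 + -2·2 = -9
  a_6 = -1·-9 + -2·2 + 1·0 + -2·-3 = 11
  a_7 = -1·11 + -2·-9 + 1·2 + -2·0 = 9
  a_8 = -1·9 + -2·11 + 1·-9 + -2·2 = -44
  a_9 = -1·-44 + -2·9 + 1·11 + -2·-9 = 55
  a_10 = -1·55 + -2·-44 + 1·9 + -2·11 = 20
  a_11 = -1·20 + -2·55 + 1·-44 + -2·9 = -192

-1,-2,1,-2 ; -192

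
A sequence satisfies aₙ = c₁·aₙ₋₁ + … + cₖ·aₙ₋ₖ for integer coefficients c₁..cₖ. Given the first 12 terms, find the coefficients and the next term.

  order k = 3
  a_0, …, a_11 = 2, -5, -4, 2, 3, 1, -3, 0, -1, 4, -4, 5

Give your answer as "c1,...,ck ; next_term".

-1,0,-1 ; -9

  a_3 = -1·-4 + 0·-5 + -1·2 = 2
  a_4 = -1·2 + 0·-4 + -1·-5 = 3
  a_5 = -1·3 + 0·2 + -1·-4 = 1
  a_6 = -1·1 + 0·3 + -1·2 = -3
  a_7 = -1·-3 + 0·1 + -1·3 = 0
  a_8 = -1·0 + 0·-3 + -1·1 = -1
  a_9 = -1·-1 + 0·0 + -1·-3 = 4
  a_10 = -1·4 + 0·-1 + -1·0 = -4
  a_11 = -1·-4 + 0·4 + -1·-1 = 5
  a_12 = -1·5 + 0·-4 + -1·4 = -9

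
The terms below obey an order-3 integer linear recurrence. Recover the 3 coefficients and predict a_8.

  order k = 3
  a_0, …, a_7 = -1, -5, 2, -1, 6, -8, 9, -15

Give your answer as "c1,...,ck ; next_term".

  a_3 = -1·2 + 0·-5 + -1·-1 = -1
  a_4 = -1·-1 + 0·2 + -1·-5 = 6
  a_5 = -1·6 + 0·-1 + -1·2 = -8
  a_6 = -1·-8 + 0·6 + -1·-1 = 9
  a_7 = -1·9 + 0·-8 + -1·6 = -15
  a_8 = -1·-15 + 0·9 + -1·-8 = 23

-1,0,-1 ; 23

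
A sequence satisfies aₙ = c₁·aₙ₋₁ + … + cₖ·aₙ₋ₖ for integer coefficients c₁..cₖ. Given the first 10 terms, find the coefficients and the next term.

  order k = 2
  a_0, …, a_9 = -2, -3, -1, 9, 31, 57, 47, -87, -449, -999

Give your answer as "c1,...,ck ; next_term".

  a_2 = 3·-3 + -4·-2 = -1
  a_3 = 3·-1 + -4·-3 = 9
  a_4 = 3·9 + -4·-1 = 31
  a_5 = 3·31 + -4·9 = 57
  a_6 = 3·57 + -4·31 = 47
  a_7 = 3·47 + -4·57 = -87
  a_8 = 3·-87 + -4·47 = -449
  a_9 = 3·-449 + -4·-87 = -999
  a_10 = 3·-999 + -4·-449 = -1201

3,-4 ; -1201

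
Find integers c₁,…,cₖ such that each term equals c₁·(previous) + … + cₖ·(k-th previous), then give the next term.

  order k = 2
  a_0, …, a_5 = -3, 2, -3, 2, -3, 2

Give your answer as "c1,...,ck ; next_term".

  a_2 = 0·2 + 1·-3 = -3
  a_3 = 0·-3 + 1·2 = 2
  a_4 = 0·2 + 1·-3 = -3
  a_5 = 0·-3 + 1·2 = 2
  a_6 = 0·2 + 1·-3 = -3

0,1 ; -3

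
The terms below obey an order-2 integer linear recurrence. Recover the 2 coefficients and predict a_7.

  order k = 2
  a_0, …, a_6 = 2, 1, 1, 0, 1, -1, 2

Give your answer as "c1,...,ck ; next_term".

-1,1 ; -3

  a_2 = -1·1 + 1·2 = 1
  a_3 = -1·1 + 1·1 = 0
  a_4 = -1·0 + 1·1 = 1
  a_5 = -1·1 + 1·0 = -1
  a_6 = -1·-1 + 1·1 = 2
  a_7 = -1·2 + 1·-1 = -3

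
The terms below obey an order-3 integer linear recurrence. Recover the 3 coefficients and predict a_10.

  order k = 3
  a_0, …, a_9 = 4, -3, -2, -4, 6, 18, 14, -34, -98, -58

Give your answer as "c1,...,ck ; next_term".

1,-2,-2 ; 206

  a_3 = 1·-2 + -2·-3 + -2·4 = -4
  a_4 = 1·-4 + -2·-2 + -2·-3 = 6
  a_5 = 1·6 + -2·-4 + -2·-2 = 18
  a_6 = 1·18 + -2·6 + -2·-4 = 14
  a_7 = 1·14 + -2·18 + -2·6 = -34
  a_8 = 1·-34 + -2·14 + -2·18 = -98
  a_9 = 1·-98 + -2·-34 + -2·14 = -58
  a_10 = 1·-58 + -2·-98 + -2·-34 = 206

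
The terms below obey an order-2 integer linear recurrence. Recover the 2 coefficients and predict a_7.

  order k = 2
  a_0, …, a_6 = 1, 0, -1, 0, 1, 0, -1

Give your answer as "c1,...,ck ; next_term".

  a_2 = 0·0 + -1·1 = -1
  a_3 = 0·-1 + -1·0 = 0
  a_4 = 0·0 + -1·-1 = 1
  a_5 = 0·1 + -1·0 = 0
  a_6 = 0·0 + -1·1 = -1
  a_7 = 0·-1 + -1·0 = 0

0,-1 ; 0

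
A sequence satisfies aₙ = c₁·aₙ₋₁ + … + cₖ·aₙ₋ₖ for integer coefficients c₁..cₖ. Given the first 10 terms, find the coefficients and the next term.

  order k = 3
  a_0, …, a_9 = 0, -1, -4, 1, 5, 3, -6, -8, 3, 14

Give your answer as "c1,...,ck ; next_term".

  a_3 = 0·-4 + -1·-1 + -1·0 = 1
  a_4 = 0·1 + -1·-4 + -1·-1 = 5
  a_5 = 0·5 + -1·1 + -1·-4 = 3
  a_6 = 0·3 + -1·5 + -1·1 = -6
  a_7 = 0·-6 + -1·3 + -1·5 = -8
  a_8 = 0·-8 + -1·-6 + -1·3 = 3
  a_9 = 0·3 + -1·-8 + -1·-6 = 14
  a_10 = 0·14 + -1·3 + -1·-8 = 5

0,-1,-1 ; 5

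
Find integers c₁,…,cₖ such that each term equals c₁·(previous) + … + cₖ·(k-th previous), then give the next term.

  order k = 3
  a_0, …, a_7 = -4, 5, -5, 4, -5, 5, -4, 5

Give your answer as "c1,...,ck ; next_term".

0,0,-1 ; -5

  a_3 = 0·-5 + 0·5 + -1·-4 = 4
  a_4 = 0·4 + 0·-5 + -1·5 = -5
  a_5 = 0·-5 + 0·4 + -1·-5 = 5
  a_6 = 0·5 + 0·-5 + -1·4 = -4
  a_7 = 0·-4 + 0·5 + -1·-5 = 5
  a_8 = 0·5 + 0·-4 + -1·5 = -5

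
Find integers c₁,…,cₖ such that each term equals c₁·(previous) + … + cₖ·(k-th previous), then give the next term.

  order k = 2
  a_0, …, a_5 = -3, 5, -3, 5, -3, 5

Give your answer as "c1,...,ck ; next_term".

  a_2 = 0·5 + 1·-3 = -3
  a_3 = 0·-3 + 1·5 = 5
  a_4 = 0·5 + 1·-3 = -3
  a_5 = 0·-3 + 1·5 = 5
  a_6 = 0·5 + 1·-3 = -3

0,1 ; -3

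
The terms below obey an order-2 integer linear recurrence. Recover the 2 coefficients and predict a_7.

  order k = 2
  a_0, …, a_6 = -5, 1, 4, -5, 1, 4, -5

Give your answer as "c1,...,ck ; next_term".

  a_2 = -1·1 + -1·-5 = 4
  a_3 = -1·4 + -1·1 = -5
  a_4 = -1·-5 + -1·4 = 1
  a_5 = -1·1 + -1·-5 = 4
  a_6 = -1·4 + -1·1 = -5
  a_7 = -1·-5 + -1·4 = 1

-1,-1 ; 1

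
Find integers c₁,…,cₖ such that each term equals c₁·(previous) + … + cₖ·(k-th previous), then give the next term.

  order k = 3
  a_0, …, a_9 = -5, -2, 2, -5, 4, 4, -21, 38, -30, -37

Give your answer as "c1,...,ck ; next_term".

-2,-2,1 ; 172

  a_3 = -2·2 + -2·-2 + 1·-5 = -5
  a_4 = -2·-5 + -2·2 + 1·-2 = 4
  a_5 = -2·4 + -2·-5 + 1·2 = 4
  a_6 = -2·4 + -2·4 + 1·-5 = -21
  a_7 = -2·-21 + -2·4 + 1·4 = 38
  a_8 = -2·38 + -2·-21 + 1·4 = -30
  a_9 = -2·-30 + -2·38 + 1·-21 = -37
  a_10 = -2·-37 + -2·-30 + 1·38 = 172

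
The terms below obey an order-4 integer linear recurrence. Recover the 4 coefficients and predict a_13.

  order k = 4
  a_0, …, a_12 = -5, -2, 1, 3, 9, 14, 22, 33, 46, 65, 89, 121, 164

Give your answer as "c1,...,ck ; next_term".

1,1,0,-1 ; 220

  a_4 = 1·3 + 1·1 + 0·-2 + -1·-5 = 9
  a_5 = 1·9 + 1·3 + 0·1 + -1·-2 = 14
  a_6 = 1·14 + 1·9 + 0·3 + -1·1 = 22
  a_7 = 1·22 + 1·14 + 0·9 + -1·3 = 33
  a_8 = 1·33 + 1·22 + 0·14 + -1·9 = 46
  a_9 = 1·46 + 1·33 + 0·22 + -1·14 = 65
  a_10 = 1·65 + 1·46 + 0·33 + -1·22 = 89
  a_11 = 1·89 + 1·65 + 0·46 + -1·33 = 121
  a_12 = 1·121 + 1·89 + 0·65 + -1·46 = 164
  a_13 = 1·164 + 1·121 + 0·89 + -1·65 = 220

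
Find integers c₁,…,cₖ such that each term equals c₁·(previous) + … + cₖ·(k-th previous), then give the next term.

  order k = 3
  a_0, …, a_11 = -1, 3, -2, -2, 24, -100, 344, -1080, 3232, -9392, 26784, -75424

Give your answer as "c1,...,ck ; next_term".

-4,-2,4 ; 210560

  a_3 = -4·-2 + -2·3 + 4·-1 = -2
  a_4 = -4·-2 + -2·-2 + 4·3 = 24
  a_5 = -4·24 + -2·-2 + 4·-2 = -100
  a_6 = -4·-100 + -2·24 + 4·-2 = 344
  a_7 = -4·344 + -2·-100 + 4·24 = -1080
  a_8 = -4·-1080 + -2·344 + 4·-100 = 3232
  a_9 = -4·3232 + -2·-1080 + 4·344 = -9392
  a_10 = -4·-9392 + -2·3232 + 4·-1080 = 26784
  a_11 = -4·26784 + -2·-9392 + 4·3232 = -75424
  a_12 = -4·-75424 + -2·26784 + 4·-9392 = 210560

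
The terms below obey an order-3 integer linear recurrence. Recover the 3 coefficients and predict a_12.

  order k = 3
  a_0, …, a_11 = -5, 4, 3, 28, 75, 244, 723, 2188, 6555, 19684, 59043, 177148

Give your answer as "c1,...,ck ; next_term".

3,1,-3 ; 531435

  a_3 = 3·3 + 1·4 + -3·-5 = 28
  a_4 = 3·28 + 1·3 + -3·4 = 75
  a_5 = 3·75 + 1·28 + -3·3 = 244
  a_6 = 3·244 + 1·75 + -3·28 = 723
  a_7 = 3·723 + 1·244 + -3·75 = 2188
  a_8 = 3·2188 + 1·723 + -3·244 = 6555
  a_9 = 3·6555 + 1·2188 + -3·723 = 19684
  a_10 = 3·19684 + 1·6555 + -3·2188 = 59043
  a_11 = 3·59043 + 1·19684 + -3·6555 = 177148
  a_12 = 3·177148 + 1·59043 + -3·19684 = 531435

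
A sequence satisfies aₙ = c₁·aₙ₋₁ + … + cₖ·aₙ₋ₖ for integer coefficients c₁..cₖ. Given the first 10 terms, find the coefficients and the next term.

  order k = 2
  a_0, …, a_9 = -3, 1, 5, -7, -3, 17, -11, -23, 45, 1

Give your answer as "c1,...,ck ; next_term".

-1,-2 ; -91

  a_2 = -1·1 + -2·-3 = 5
  a_3 = -1·5 + -2·1 = -7
  a_4 = -1·-7 + -2·5 = -3
  a_5 = -1·-3 + -2·-7 = 17
  a_6 = -1·17 + -2·-3 = -11
  a_7 = -1·-11 + -2·17 = -23
  a_8 = -1·-23 + -2·-11 = 45
  a_9 = -1·45 + -2·-23 = 1
  a_10 = -1·1 + -2·45 = -91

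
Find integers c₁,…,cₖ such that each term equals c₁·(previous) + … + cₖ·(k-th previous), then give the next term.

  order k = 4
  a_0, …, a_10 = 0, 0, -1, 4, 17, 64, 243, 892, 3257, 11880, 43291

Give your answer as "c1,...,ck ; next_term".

4,-1,0,-4 ; 157716

  a_4 = 4·4 + -1·-1 + 0·0 + -4·0 = 17
  a_5 = 4·17 + -1·4 + 0·-1 + -4·0 = 64
  a_6 = 4·64 + -1·17 + 0·4 + -4·-1 = 243
  a_7 = 4·243 + -1·64 + 0·17 + -4·4 = 892
  a_8 = 4·892 + -1·243 + 0·64 + -4·17 = 3257
  a_9 = 4·3257 + -1·892 + 0·243 + -4·64 = 11880
  a_10 = 4·11880 + -1·3257 + 0·892 + -4·243 = 43291
  a_11 = 4·43291 + -1·11880 + 0·3257 + -4·892 = 157716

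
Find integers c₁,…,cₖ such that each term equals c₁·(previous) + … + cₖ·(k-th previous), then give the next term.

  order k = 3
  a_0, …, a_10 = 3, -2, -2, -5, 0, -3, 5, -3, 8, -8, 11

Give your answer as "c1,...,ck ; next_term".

0,1,-1 ; -16

  a_3 = 0·-2 + 1·-2 + -1·3 = -5
  a_4 = 0·-5 + 1·-2 + -1·-2 = 0
  a_5 = 0·0 + 1·-5 + -1·-2 = -3
  a_6 = 0·-3 + 1·0 + -1·-5 = 5
  a_7 = 0·5 + 1·-3 + -1·0 = -3
  a_8 = 0·-3 + 1·5 + -1·-3 = 8
  a_9 = 0·8 + 1·-3 + -1·5 = -8
  a_10 = 0·-8 + 1·8 + -1·-3 = 11
  a_11 = 0·11 + 1·-8 + -1·8 = -16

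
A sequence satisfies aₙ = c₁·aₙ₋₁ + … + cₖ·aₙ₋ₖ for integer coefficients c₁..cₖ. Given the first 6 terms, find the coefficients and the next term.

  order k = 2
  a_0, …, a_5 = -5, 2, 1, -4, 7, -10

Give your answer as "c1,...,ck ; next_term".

  a_2 = -2·2 + -1·-5 = 1
  a_3 = -2·1 + -1·2 = -4
  a_4 = -2·-4 + -1·1 = 7
  a_5 = -2·7 + -1·-4 = -10
  a_6 = -2·-10 + -1·7 = 13

-2,-1 ; 13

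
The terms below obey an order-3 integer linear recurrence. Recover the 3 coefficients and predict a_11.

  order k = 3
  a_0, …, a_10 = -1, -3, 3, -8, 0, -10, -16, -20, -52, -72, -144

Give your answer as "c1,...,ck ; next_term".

0,2,2 ; -248

  a_3 = 0·3 + 2·-3 + 2·-1 = -8
  a_4 = 0·-8 + 2·3 + 2·-3 = 0
  a_5 = 0·0 + 2·-8 + 2·3 = -10
  a_6 = 0·-10 + 2·0 + 2·-8 = -16
  a_7 = 0·-16 + 2·-10 + 2·0 = -20
  a_8 = 0·-20 + 2·-16 + 2·-10 = -52
  a_9 = 0·-52 + 2·-20 + 2·-16 = -72
  a_10 = 0·-72 + 2·-52 + 2·-20 = -144
  a_11 = 0·-144 + 2·-72 + 2·-52 = -248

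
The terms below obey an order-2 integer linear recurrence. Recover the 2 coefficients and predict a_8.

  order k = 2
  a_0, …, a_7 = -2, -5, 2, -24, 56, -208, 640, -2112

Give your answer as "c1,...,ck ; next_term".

-2,4 ; 6784

  a_2 = -2·-5 + 4·-2 = 2
  a_3 = -2·2 + 4·-5 = -24
  a_4 = -2·-24 + 4·2 = 56
  a_5 = -2·56 + 4·-24 = -208
  a_6 = -2·-208 + 4·56 = 640
  a_7 = -2·640 + 4·-208 = -2112
  a_8 = -2·-2112 + 4·640 = 6784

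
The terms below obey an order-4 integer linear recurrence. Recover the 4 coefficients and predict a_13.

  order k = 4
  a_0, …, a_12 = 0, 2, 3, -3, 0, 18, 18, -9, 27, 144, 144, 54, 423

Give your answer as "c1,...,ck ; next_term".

1,-1,3,3 ; 1233

  a_4 = 1·-3 + -1·3 + 3·2 + 3·0 = 0
  a_5 = 1·0 + -1·-3 + 3·3 + 3·2 = 18
  a_6 = 1·18 + -1·0 + 3·-3 + 3·3 = 18
  a_7 = 1·18 + -1·18 + 3·0 + 3·-3 = -9
  a_8 = 1·-9 + -1·18 + 3·18 + 3·0 = 27
  a_9 = 1·27 + -1·-9 + 3·18 + 3·18 = 144
  a_10 = 1·144 + -1·27 + 3·-9 + 3·18 = 144
  a_11 = 1·144 + -1·144 + 3·27 + 3·-9 = 54
  a_12 = 1·54 + -1·144 + 3·144 + 3·27 = 423
  a_13 = 1·423 + -1·54 + 3·144 + 3·144 = 1233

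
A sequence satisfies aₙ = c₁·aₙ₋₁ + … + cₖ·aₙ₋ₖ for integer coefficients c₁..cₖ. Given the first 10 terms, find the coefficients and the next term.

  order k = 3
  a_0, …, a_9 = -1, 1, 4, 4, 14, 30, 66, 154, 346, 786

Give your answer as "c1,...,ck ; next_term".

1,2,2 ; 1786

  a_3 = 1·4 + 2·1 + 2·-1 = 4
  a_4 = 1·4 + 2·4 + 2·1 = 14
  a_5 = 1·14 + 2·4 + 2·4 = 30
  a_6 = 1·30 + 2·14 + 2·4 = 66
  a_7 = 1·66 + 2·30 + 2·14 = 154
  a_8 = 1·154 + 2·66 + 2·30 = 346
  a_9 = 1·346 + 2·154 + 2·66 = 786
  a_10 = 1·786 + 2·346 + 2·154 = 1786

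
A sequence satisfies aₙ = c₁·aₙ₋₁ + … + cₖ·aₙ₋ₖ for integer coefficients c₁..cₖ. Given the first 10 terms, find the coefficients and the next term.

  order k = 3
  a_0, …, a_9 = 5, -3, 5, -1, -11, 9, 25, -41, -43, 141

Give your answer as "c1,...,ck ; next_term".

-1,-3,-1 ; 29

  a_3 = -1·5 + -3·-3 + -1·5 = -1
  a_4 = -1·-1 + -3·5 + -1·-3 = -11
  a_5 = -1·-11 + -3·-1 + -1·5 = 9
  a_6 = -1·9 + -3·-11 + -1·-1 = 25
  a_7 = -1·25 + -3·9 + -1·-11 = -41
  a_8 = -1·-41 + -3·25 + -1·9 = -43
  a_9 = -1·-43 + -3·-41 + -1·25 = 141
  a_10 = -1·141 + -3·-43 + -1·-41 = 29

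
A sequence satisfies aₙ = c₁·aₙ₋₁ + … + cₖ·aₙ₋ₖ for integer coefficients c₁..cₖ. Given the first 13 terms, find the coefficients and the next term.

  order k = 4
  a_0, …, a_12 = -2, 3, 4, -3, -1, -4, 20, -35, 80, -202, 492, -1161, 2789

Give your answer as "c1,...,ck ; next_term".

-1,2,-2,3 ; -6701

  a_4 = -1·-3 + 2·4 + -2·3 + 3·-2 = -1
  a_5 = -1·-1 + 2·-3 + -2·4 + 3·3 = -4
  a_6 = -1·-4 + 2·-1 + -2·-3 + 3·4 = 20
  a_7 = -1·20 + 2·-4 + -2·-1 + 3·-3 = -35
  a_8 = -1·-35 + 2·20 + -2·-4 + 3·-1 = 80
  a_9 = -1·80 + 2·-35 + -2·20 + 3·-4 = -202
  a_10 = -1·-202 + 2·80 + -2·-35 + 3·20 = 492
  a_11 = -1·492 + 2·-202 + -2·80 + 3·-35 = -1161
  a_12 = -1·-1161 + 2·492 + -2·-202 + 3·80 = 2789
  a_13 = -1·2789 + 2·-1161 + -2·492 + 3·-202 = -6701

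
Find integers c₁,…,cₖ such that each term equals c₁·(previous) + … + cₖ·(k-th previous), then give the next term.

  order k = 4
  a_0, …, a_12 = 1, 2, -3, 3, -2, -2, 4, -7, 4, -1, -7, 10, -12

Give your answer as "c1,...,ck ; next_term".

0,1,1,-1 ; 4

  a_4 = 0·3 + 1·-3 + 1·2 + -1·1 = -2
  a_5 = 0·-2 + 1·3 + 1·-3 + -1·2 = -2
  a_6 = 0·-2 + 1·-2 + 1·3 + -1·-3 = 4
  a_7 = 0·4 + 1·-2 + 1·-2 + -1·3 = -7
  a_8 = 0·-7 + 1·4 + 1·-2 + -1·-2 = 4
  a_9 = 0·4 + 1·-7 + 1·4 + -1·-2 = -1
  a_10 = 0·-1 + 1·4 + 1·-7 + -1·4 = -7
  a_11 = 0·-7 + 1·-1 + 1·4 + -1·-7 = 10
  a_12 = 0·10 + 1·-7 + 1·-1 + -1·4 = -12
  a_13 = 0·-12 + 1·10 + 1·-7 + -1·-1 = 4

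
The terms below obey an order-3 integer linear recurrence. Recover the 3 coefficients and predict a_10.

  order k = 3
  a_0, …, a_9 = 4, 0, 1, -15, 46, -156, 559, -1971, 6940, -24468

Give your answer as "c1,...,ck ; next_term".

-3,1,-3 ; 86257

  a_3 = -3·1 + 1·0 + -3·4 = -15
  a_4 = -3·-15 + 1·1 + -3·0 = 46
  a_5 = -3·46 + 1·-15 + -3·1 = -156
  a_6 = -3·-156 + 1·46 + -3·-15 = 559
  a_7 = -3·559 + 1·-156 + -3·46 = -1971
  a_8 = -3·-1971 + 1·559 + -3·-156 = 6940
  a_9 = -3·6940 + 1·-1971 + -3·559 = -24468
  a_10 = -3·-24468 + 1·6940 + -3·-1971 = 86257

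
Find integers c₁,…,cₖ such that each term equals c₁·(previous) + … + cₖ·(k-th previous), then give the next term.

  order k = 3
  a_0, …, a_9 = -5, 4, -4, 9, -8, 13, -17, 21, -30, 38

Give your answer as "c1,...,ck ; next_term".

0,1,-1 ; -51

  a_3 = 0·-4 + 1·4 + -1·-5 = 9
  a_4 = 0·9 + 1·-4 + -1·4 = -8
  a_5 = 0·-8 + 1·9 + -1·-4 = 13
  a_6 = 0·13 + 1·-8 + -1·9 = -17
  a_7 = 0·-17 + 1·13 + -1·-8 = 21
  a_8 = 0·21 + 1·-17 + -1·13 = -30
  a_9 = 0·-30 + 1·21 + -1·-17 = 38
  a_10 = 0·38 + 1·-30 + -1·21 = -51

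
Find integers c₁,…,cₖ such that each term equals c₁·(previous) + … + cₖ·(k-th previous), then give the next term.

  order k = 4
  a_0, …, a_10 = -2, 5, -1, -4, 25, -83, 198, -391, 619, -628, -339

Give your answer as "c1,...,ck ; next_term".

  a_4 = -3·-4 + -2·-1 + 1·5 + -3·-2 = 25
  a_5 = -3·25 + -2·-4 + 1·-1 + -3·5 = -83
  a_6 = -3·-83 + -2·25 + 1·-4 + -3·-1 = 198
  a_7 = -3·198 + -2·-83 + 1·25 + -3·-4 = -391
  a_8 = -3·-391 + -2·198 + 1·-83 + -3·25 = 619
  a_9 = -3·619 + -2·-391 + 1·198 + -3·-83 = -628
  a_10 = -3·-628 + -2·619 + 1·-391 + -3·198 = -339
  a_11 = -3·-339 + -2·-628 + 1·619 + -3·-391 = 4065

-3,-2,1,-3 ; 4065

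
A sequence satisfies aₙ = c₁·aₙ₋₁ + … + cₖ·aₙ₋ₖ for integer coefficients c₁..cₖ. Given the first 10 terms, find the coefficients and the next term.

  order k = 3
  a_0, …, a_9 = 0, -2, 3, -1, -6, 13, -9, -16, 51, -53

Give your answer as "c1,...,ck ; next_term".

  a_3 = -1·3 + -1·-2 + 2·0 = -1
  a_4 = -1·-1 + -1·3 + 2·-2 = -6
  a_5 = -1·-6 + -1·-1 + 2·3 = 13
  a_6 = -1·13 + -1·-6 + 2·-1 = -9
  a_7 = -1·-9 + -1·13 + 2·-6 = -16
  a_8 = -1·-16 + -1·-9 + 2·13 = 51
  a_9 = -1·51 + -1·-16 + 2·-9 = -53
  a_10 = -1·-53 + -1·51 + 2·-16 = -30

-1,-1,2 ; -30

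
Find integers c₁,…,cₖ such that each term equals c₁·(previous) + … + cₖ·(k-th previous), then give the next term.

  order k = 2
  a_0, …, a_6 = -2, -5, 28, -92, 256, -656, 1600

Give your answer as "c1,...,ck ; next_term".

-4,-4 ; -3776

  a_2 = -4·-5 + -4·-2 = 28
  a_3 = -4·28 + -4·-5 = -92
  a_4 = -4·-92 + -4·28 = 256
  a_5 = -4·256 + -4·-92 = -656
  a_6 = -4·-656 + -4·256 = 1600
  a_7 = -4·1600 + -4·-656 = -3776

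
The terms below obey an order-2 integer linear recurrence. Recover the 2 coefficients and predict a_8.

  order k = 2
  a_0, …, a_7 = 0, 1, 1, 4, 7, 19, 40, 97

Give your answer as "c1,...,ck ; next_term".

1,3 ; 217

  a_2 = 1·1 + 3·0 = 1
  a_3 = 1·1 + 3·1 = 4
  a_4 = 1·4 + 3·1 = 7
  a_5 = 1·7 + 3·4 = 19
  a_6 = 1·19 + 3·7 = 40
  a_7 = 1·40 + 3·19 = 97
  a_8 = 1·97 + 3·40 = 217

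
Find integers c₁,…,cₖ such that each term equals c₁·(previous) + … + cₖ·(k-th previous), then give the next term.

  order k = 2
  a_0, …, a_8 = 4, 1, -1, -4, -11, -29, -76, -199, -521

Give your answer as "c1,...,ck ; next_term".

  a_2 = 3·1 + -1·4 = -1
  a_3 = 3·-1 + -1·1 = -4
  a_4 = 3·-4 + -1·-1 = -11
  a_5 = 3·-11 + -1·-4 = -29
  a_6 = 3·-29 + -1·-11 = -76
  a_7 = 3·-76 + -1·-29 = -199
  a_8 = 3·-199 + -1·-76 = -521
  a_9 = 3·-521 + -1·-199 = -1364

3,-1 ; -1364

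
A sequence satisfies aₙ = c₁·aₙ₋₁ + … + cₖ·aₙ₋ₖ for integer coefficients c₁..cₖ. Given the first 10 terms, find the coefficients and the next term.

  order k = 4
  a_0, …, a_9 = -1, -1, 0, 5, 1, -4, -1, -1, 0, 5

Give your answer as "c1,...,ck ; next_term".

0,-1,0,-1 ; 1

  a_4 = 0·5 + -1·0 + 0·-1 + -1·-1 = 1
  a_5 = 0·1 + -1·5 + 0·0 + -1·-1 = -4
  a_6 = 0·-4 + -1·1 + 0·5 + -1·0 = -1
  a_7 = 0·-1 + -1·-4 + 0·1 + -1·5 = -1
  a_8 = 0·-1 + -1·-1 + 0·-4 + -1·1 = 0
  a_9 = 0·0 + -1·-1 + 0·-1 + -1·-4 = 5
  a_10 = 0·5 + -1·0 + 0·-1 + -1·-1 = 1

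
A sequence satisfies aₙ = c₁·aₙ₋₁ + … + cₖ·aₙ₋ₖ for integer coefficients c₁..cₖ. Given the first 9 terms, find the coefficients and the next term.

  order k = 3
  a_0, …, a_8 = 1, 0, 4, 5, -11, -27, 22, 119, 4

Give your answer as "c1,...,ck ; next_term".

  a_3 = 1·4 + -4·0 + 1·1 = 5
  a_4 = 1·5 + -4·4 + 1·0 = -11
  a_5 = 1·-11 + -4·5 + 1·4 = -27
  a_6 = 1·-27 + -4·-11 + 1·5 = 22
  a_7 = 1·22 + -4·-27 + 1·-11 = 119
  a_8 = 1·119 + -4·22 + 1·-27 = 4
  a_9 = 1·4 + -4·119 + 1·22 = -450

1,-4,1 ; -450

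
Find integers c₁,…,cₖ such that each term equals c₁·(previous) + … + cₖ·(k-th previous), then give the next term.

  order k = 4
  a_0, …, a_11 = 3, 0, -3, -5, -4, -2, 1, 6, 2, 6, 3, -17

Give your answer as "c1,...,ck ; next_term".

  a_4 = -1·-5 + 0·-3 + 2·0 + -3·3 = -4
  a_5 = -1·-4 + 0·-5 + 2·-3 + -3·0 = -2
  a_6 = -1·-2 + 0·-4 + 2·-5 + -3·-3 = 1
  a_7 = -1·1 + 0·-2 + 2·-4 + -3·-5 = 6
  a_8 = -1·6 + 0·1 + 2·-2 + -3·-4 = 2
  a_9 = -1·2 + 0·6 + 2·1 + -3·-2 = 6
  a_10 = -1·6 + 0·2 + 2·6 + -3·1 = 3
  a_11 = -1·3 + 0·6 + 2·2 + -3·6 = -17
  a_12 = -1·-17 + 0·3 + 2·6 + -3·2 = 23

-1,0,2,-3 ; 23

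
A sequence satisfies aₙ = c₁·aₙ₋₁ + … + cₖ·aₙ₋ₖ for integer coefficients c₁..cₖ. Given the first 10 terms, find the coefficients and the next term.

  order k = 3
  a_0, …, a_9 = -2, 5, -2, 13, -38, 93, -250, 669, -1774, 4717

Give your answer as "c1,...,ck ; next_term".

  a_3 = -2·-2 + 1·5 + -2·-2 = 13
  a_4 = -2·13 + 1·-2 + -2·5 = -38
  a_5 = -2·-38 + 1·13 + -2·-2 = 93
  a_6 = -2·93 + 1·-38 + -2·13 = -250
  a_7 = -2·-250 + 1·93 + -2·-38 = 669
  a_8 = -2·669 + 1·-250 + -2·93 = -1774
  a_9 = -2·-1774 + 1·669 + -2·-250 = 4717
  a_10 = -2·4717 + 1·-1774 + -2·669 = -12546

-2,1,-2 ; -12546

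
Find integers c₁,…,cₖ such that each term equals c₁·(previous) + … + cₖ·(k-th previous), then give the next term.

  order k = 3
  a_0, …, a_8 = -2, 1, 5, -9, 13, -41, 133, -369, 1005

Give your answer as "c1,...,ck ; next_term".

  a_3 = -3·5 + -2·1 + -4·-2 = -9
  a_4 = -3·-9 + -2·5 + -4·1 = 13
  a_5 = -3·13 + -2·-9 + -4·5 = -41
  a_6 = -3·-41 + -2·13 + -4·-9 = 133
  a_7 = -3·133 + -2·-41 + -4·13 = -369
  a_8 = -3·-369 + -2·133 + -4·-41 = 1005
  a_9 = -3·1005 + -2·-369 + -4·133 = -2809

-3,-2,-4 ; -2809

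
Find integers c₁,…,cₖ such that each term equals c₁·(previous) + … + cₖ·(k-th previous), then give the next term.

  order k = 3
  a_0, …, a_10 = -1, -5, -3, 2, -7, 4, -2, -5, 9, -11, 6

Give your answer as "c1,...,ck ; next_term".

-1,0,1 ; 3

  a_3 = -1·-3 + 0·-5 + 1·-1 = 2
  a_4 = -1·2 + 0·-3 + 1·-5 = -7
  a_5 = -1·-7 + 0·2 + 1·-3 = 4
  a_6 = -1·4 + 0·-7 + 1·2 = -2
  a_7 = -1·-2 + 0·4 + 1·-7 = -5
  a_8 = -1·-5 + 0·-2 + 1·4 = 9
  a_9 = -1·9 + 0·-5 + 1·-2 = -11
  a_10 = -1·-11 + 0·9 + 1·-5 = 6
  a_11 = -1·6 + 0·-11 + 1·9 = 3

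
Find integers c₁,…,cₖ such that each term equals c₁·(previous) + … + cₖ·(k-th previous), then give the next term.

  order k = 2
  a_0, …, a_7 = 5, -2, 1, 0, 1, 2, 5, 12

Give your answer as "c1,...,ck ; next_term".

2,1 ; 29

  a_2 = 2·-2 + 1·5 = 1
  a_3 = 2·1 + 1·-2 = 0
  a_4 = 2·0 + 1·1 = 1
  a_5 = 2·1 + 1·0 = 2
  a_6 = 2·2 + 1·1 = 5
  a_7 = 2·5 + 1·2 = 12
  a_8 = 2·12 + 1·5 = 29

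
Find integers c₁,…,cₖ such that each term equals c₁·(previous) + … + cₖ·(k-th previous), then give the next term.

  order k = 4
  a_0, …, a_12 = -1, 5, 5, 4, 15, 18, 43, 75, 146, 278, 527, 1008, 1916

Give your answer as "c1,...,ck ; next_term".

  a_4 = 1·4 + 2·5 + 0·5 + -1·-1 = 15
  a_5 = 1·15 + 2·4 + 0·5 + -1·5 = 18
  a_6 = 1·18 + 2·15 + 0·4 + -1·5 = 43
  a_7 = 1·43 + 2·18 + 0·15 + -1·4 = 75
  a_8 = 1·75 + 2·43 + 0·18 + -1·15 = 146
  a_9 = 1·146 + 2·75 + 0·43 + -1·18 = 278
  a_10 = 1·278 + 2·146 + 0·75 + -1·43 = 527
  a_11 = 1·527 + 2·278 + 0·146 + -1·75 = 1008
  a_12 = 1·1008 + 2·527 + 0·278 + -1·146 = 1916
  a_13 = 1·1916 + 2·1008 + 0·527 + -1·278 = 3654

1,2,0,-1 ; 3654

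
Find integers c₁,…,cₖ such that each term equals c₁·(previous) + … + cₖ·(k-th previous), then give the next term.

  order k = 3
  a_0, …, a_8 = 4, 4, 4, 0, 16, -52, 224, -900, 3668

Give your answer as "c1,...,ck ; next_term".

-4,1,3 ; -14900

  a_3 = -4·4 + 1·4 + 3·4 = 0
  a_4 = -4·0 + 1·4 + 3·4 = 16
  a_5 = -4·16 + 1·0 + 3·4 = -52
  a_6 = -4·-52 + 1·16 + 3·0 = 224
  a_7 = -4·224 + 1·-52 + 3·16 = -900
  a_8 = -4·-900 + 1·224 + 3·-52 = 3668
  a_9 = -4·3668 + 1·-900 + 3·224 = -14900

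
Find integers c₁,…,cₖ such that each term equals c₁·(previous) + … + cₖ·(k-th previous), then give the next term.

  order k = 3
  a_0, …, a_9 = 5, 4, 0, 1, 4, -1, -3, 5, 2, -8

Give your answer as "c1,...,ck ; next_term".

  a_3 = 0·0 + -1·4 + 1·5 = 1
  a_4 = 0·1 + -1·0 + 1·4 = 4
  a_5 = 0·4 + -1·1 + 1·0 = -1
  a_6 = 0·-1 + -1·4 + 1·1 = -3
  a_7 = 0·-3 + -1·-1 + 1·4 = 5
  a_8 = 0·5 + -1·-3 + 1·-1 = 2
  a_9 = 0·2 + -1·5 + 1·-3 = -8
  a_10 = 0·-8 + -1·2 + 1·5 = 3

0,-1,1 ; 3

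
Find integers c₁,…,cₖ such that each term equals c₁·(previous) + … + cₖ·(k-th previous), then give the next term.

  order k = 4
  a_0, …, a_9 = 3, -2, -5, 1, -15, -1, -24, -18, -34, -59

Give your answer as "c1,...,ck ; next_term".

  a_4 = 0·1 + 2·-5 + 1·-2 + -1·3 = -15
  a_5 = 0·-15 + 2·1 + 1·-5 + -1·-2 = -1
  a_6 = 0·-1 + 2·-15 + 1·1 + -1·-5 = -24
  a_7 = 0·-24 + 2·-1 + 1·-15 + -1·1 = -18
  a_8 = 0·-18 + 2·-24 + 1·-1 + -1·-15 = -34
  a_9 = 0·-34 + 2·-18 + 1·-24 + -1·-1 = -59
  a_10 = 0·-59 + 2·-34 + 1·-18 + -1·-24 = -62

0,2,1,-1 ; -62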